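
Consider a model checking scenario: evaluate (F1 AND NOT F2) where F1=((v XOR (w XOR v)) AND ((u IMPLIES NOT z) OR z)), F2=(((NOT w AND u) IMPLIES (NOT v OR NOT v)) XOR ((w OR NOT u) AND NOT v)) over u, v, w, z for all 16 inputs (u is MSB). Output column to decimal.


F1 = ((v XOR (w XOR v)) AND ((u IMPLIES NOT z) OR z))
F2 = (((NOT w AND u) IMPLIES (NOT v OR NOT v)) XOR ((w OR NOT u) AND NOT v))
Counterexample to F1=>F2 is where F1=1 and F2=0.
Evaluate each row (bits = u,v,w,z, MSB first):
  row 0 [0000]: F1=0 F2=0 -> F1&~F2 -> 0
  row 1 [0001]: F1=0 F2=0 -> F1&~F2 -> 0
  row 2 [0010]: F1=1 F2=0 -> F1&~F2 -> 1
  row 3 [0011]: F1=1 F2=0 -> F1&~F2 -> 1
  row 4 [0100]: F1=0 F2=1 -> F1&~F2 -> 0
  row 5 [0101]: F1=0 F2=1 -> F1&~F2 -> 0
  row 6 [0110]: F1=1 F2=1 -> F1&~F2 -> 0
  row 7 [0111]: F1=1 F2=1 -> F1&~F2 -> 0
  row 8 [1000]: F1=0 F2=1 -> F1&~F2 -> 0
  row 9 [1001]: F1=0 F2=1 -> F1&~F2 -> 0
  row 10 [1010]: F1=1 F2=0 -> F1&~F2 -> 1
  row 11 [1011]: F1=1 F2=0 -> F1&~F2 -> 1
  row 12 [1100]: F1=0 F2=0 -> F1&~F2 -> 0
  row 13 [1101]: F1=0 F2=0 -> F1&~F2 -> 0
  row 14 [1110]: F1=1 F2=1 -> F1&~F2 -> 0
  row 15 [1111]: F1=1 F2=1 -> F1&~F2 -> 0
Full result column, 4 rows per line (u,v fixed per line; w,z runs 00..11 left to right):
  rows 0-3 [u,v=00]: 0011  = hex 3
  rows 4-7 [u,v=01]: 0000  = hex 0
  rows 8-11 [u,v=10]: 0011  = hex 3
  rows 12-15 [u,v=11]: 0000  = hex 0
Counterexample vector (row 0 .. row 15) = 0011000000110000
Output column grouped in 4s = 0011 0000 0011 0000 = 0x3030
Convert to decimal digit by digit (value = value*16 + digit):
  3 -> 3
  3*16 + 0 = 48
  48*16 + 3 = 771
  771*16 + 0 = 12336
Decimal = 12336

12336


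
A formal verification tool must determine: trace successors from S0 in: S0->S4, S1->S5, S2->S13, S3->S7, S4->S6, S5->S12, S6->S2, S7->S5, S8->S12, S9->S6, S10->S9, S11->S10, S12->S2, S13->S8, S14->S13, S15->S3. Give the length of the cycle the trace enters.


Trace from S0 until a state repeats:
  S0 -> S4 -> S6 -> S2 -> S13 -> S8 -> S12 -> S2
S2 first seen at step 3, revisited at step 7.
Cycle length = 7 - 3 = 4

4


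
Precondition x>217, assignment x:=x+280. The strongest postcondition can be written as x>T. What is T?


Formula: sp(P, x:=E) = exists old_x. (x = E[old_x/x]) AND P[old_x/x] (old_x is the value of x before the assignment; eliminate old_x by solving x = E[old_x/x] for old_x)
Step 1: Precondition P: x>217, i.e. old_x > 217
Step 2: Assignment gives x = old_x + 280, so old_x = x - 280
Step 3: Substitute into P: x - 280 > 217
Step 4: Simplify: x > 217+280 = 497

497


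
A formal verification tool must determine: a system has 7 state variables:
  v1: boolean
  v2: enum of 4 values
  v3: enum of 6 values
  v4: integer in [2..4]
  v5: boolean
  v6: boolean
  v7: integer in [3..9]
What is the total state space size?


State space = product of domain sizes of all variables.
Domain sizes:
  v1 (boolean): 2
  v2 (enum of 4 values): 4
  v3 (enum of 6 values): 6
  v4 (integer in [2..4]): 3
  v5 (boolean): 2
  v6 (boolean): 2
  v7 (integer in [3..9]): 7
Product = 2 * 4 * 6 * 3 * 2 * 2 * 7 = 4032

4032


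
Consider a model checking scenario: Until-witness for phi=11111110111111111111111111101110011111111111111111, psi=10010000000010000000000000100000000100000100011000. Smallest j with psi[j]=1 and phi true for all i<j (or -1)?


(phi U psi) at 0: need smallest j with psi[j]=1 and phi[i]=1 for all i in [0,j).
Scan from step 0:
  step 0: psi=1 and phi held for [0,0) -> witness found
Witness step = 0

0


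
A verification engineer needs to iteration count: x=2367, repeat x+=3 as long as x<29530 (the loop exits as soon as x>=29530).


Step 1: x goes from 2367 toward 29530 by 3; the body runs while x<29530, so iterations = ceil((bound-start)/step)
Step 2: Distance=27163
Step 3: ceil(27163/3)=9055

9055


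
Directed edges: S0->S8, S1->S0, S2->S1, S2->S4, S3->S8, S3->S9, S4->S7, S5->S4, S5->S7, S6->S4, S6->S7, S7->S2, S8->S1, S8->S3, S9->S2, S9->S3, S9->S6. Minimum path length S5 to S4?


BFS layer-by-layer from S5:
  dist 0: {S5}
  dist 1: {S4, S7}
  -> S4 reached at distance 1
Shortest path length = 1

1


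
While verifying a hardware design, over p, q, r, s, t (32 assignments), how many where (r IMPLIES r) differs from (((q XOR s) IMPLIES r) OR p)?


F1 = (r IMPLIES r)
F2 = (((q XOR s) IMPLIES r) OR p)
Evaluate both on each of 32 rows (bits = p,q,r,s,t):
  row 0 [00000]: F1=1 F2=1 -> 0
  row 1 [00001]: F1=1 F2=1 -> 0
  row 2 [00010]: F1=1 F2=0 (differ) -> 1
  row 3 [00011]: F1=1 F2=0 (differ) -> 1
  row 4 [00100]: F1=1 F2=1 -> 0
  row 5 [00101]: F1=1 F2=1 -> 0
  row 6 [00110]: F1=1 F2=1 -> 0
  row 7 [00111]: F1=1 F2=1 -> 0
  row 8 [01000]: F1=1 F2=0 (differ) -> 1
  row 9 [01001]: F1=1 F2=0 (differ) -> 1
  row 10 [01010]: F1=1 F2=1 -> 0
  row 11 [01011]: F1=1 F2=1 -> 0
  row 12 [01100]: F1=1 F2=1 -> 0
  row 13 [01101]: F1=1 F2=1 -> 0
  row 14 [01110]: F1=1 F2=1 -> 0
  row 15 [01111]: F1=1 F2=1 -> 0
  row 16 [10000]: F1=1 F2=1 -> 0
  row 17 [10001]: F1=1 F2=1 -> 0
  row 18 [10010]: F1=1 F2=1 -> 0
  row 19 [10011]: F1=1 F2=1 -> 0
  row 20 [10100]: F1=1 F2=1 -> 0
  row 21 [10101]: F1=1 F2=1 -> 0
  row 22 [10110]: F1=1 F2=1 -> 0
  row 23 [10111]: F1=1 F2=1 -> 0
  row 24 [11000]: F1=1 F2=1 -> 0
  row 25 [11001]: F1=1 F2=1 -> 0
  row 26 [11010]: F1=1 F2=1 -> 0
  row 27 [11011]: F1=1 F2=1 -> 0
  row 28 [11100]: F1=1 F2=1 -> 0
  row 29 [11101]: F1=1 F2=1 -> 0
  row 30 [11110]: F1=1 F2=1 -> 0
  row 31 [11111]: F1=1 F2=1 -> 0
Full result column, 8 rows per line (p,q fixed per line; r,s,t runs 000..111 left to right):
  rows 0-7 [p,q=00]: 00110000  (ones: 2)
  rows 8-15 [p,q=01]: 11000000  (ones: 2)
  rows 16-23 [p,q=10]: 00000000  (ones: 0)
  rows 24-31 [p,q=11]: 00000000  (ones: 0)
Disagreements = 2+2+0+0 = 4

4


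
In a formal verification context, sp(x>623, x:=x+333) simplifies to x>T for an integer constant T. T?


Formula: sp(P, x:=E) = exists old_x. (x = E[old_x/x]) AND P[old_x/x] (old_x is the value of x before the assignment; eliminate old_x by solving x = E[old_x/x] for old_x)
Step 1: Precondition P: x>623, i.e. old_x > 623
Step 2: Assignment gives x = old_x + 333, so old_x = x - 333
Step 3: Substitute into P: x - 333 > 623
Step 4: Simplify: x > 623+333 = 956

956


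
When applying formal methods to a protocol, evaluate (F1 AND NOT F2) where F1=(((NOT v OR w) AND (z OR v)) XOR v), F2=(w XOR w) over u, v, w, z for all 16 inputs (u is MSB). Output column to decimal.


F1 = (((NOT v OR w) AND (z OR v)) XOR v)
F2 = (w XOR w)
Counterexample to F1=>F2 is where F1=1 and F2=0.
Evaluate each row (bits = u,v,w,z, MSB first):
  row 0 [0000]: F1=0 F2=0 -> F1&~F2 -> 0
  row 1 [0001]: F1=1 F2=0 -> F1&~F2 -> 1
  row 2 [0010]: F1=0 F2=0 -> F1&~F2 -> 0
  row 3 [0011]: F1=1 F2=0 -> F1&~F2 -> 1
  row 4 [0100]: F1=1 F2=0 -> F1&~F2 -> 1
  row 5 [0101]: F1=1 F2=0 -> F1&~F2 -> 1
  row 6 [0110]: F1=0 F2=0 -> F1&~F2 -> 0
  row 7 [0111]: F1=0 F2=0 -> F1&~F2 -> 0
  row 8 [1000]: F1=0 F2=0 -> F1&~F2 -> 0
  row 9 [1001]: F1=1 F2=0 -> F1&~F2 -> 1
  row 10 [1010]: F1=0 F2=0 -> F1&~F2 -> 0
  row 11 [1011]: F1=1 F2=0 -> F1&~F2 -> 1
  row 12 [1100]: F1=1 F2=0 -> F1&~F2 -> 1
  row 13 [1101]: F1=1 F2=0 -> F1&~F2 -> 1
  row 14 [1110]: F1=0 F2=0 -> F1&~F2 -> 0
  row 15 [1111]: F1=0 F2=0 -> F1&~F2 -> 0
Full result column, 4 rows per line (u,v fixed per line; w,z runs 00..11 left to right):
  rows 0-3 [u,v=00]: 0101  = hex 5
  rows 4-7 [u,v=01]: 1100  = hex C
  rows 8-11 [u,v=10]: 0101  = hex 5
  rows 12-15 [u,v=11]: 1100  = hex C
Counterexample vector (row 0 .. row 15) = 0101110001011100
Output column grouped in 4s = 0101 1100 0101 1100 = 0x5C5C
Convert to decimal digit by digit (value = value*16 + digit):
  5 -> 5
  5*16 + 12 (C) = 92
  92*16 + 5 = 1477
  1477*16 + 12 (C) = 23644
Decimal = 23644

23644


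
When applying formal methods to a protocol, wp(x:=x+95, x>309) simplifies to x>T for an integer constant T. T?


Formula: wp(x:=E, P) = P[E/x] (substitute E for x in postcondition)
Step 1: Postcondition: x>309
Step 2: Substitute x+95 for x: x+95>309
Step 3: Solve for x: x > 309-95 = 214

214


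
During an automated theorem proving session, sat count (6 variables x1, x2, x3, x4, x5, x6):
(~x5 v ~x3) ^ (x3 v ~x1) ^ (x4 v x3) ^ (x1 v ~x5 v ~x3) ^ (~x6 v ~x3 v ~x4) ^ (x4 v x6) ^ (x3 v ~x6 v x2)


CNF with 7 clauses over 6 vars (64 assignments).
An assignment satisfies CNF iff every clause has >=1 true literal.
Check each row (bits = x1,x2,x3,x4,x5,x6; clause T/F shown):
  row 0 [000000]: clauses=TTFTTFT -> 0
  row 1 [000001]: clauses=TTFTTTF -> 0
  row 2 [000010]: clauses=TTFTTFT -> 0
  row 3 [000011]: clauses=TTFTTTF -> 0
  row 4 [000100]: clauses=TTTTTTT -> 1
  (every remaining row is evaluated the same way; all 64 results are listed next)
Full result column, 8 rows per line (x1,x2,x3 fixed per line; x4,x5,x6 runs 000..111 left to right):
  rows 0-7 [x1,x2,x3=000]: 00001010  (ones: 2)
  rows 8-15 [x1,x2,x3=001]: 01001000  (ones: 2)
  rows 16-23 [x1,x2,x3=010]: 00001111  (ones: 4)
  rows 24-31 [x1,x2,x3=011]: 01001000  (ones: 2)
  rows 32-39 [x1,x2,x3=100]: 00000000  (ones: 0)
  rows 40-47 [x1,x2,x3=101]: 01001000  (ones: 2)
  rows 48-55 [x1,x2,x3=110]: 00000000  (ones: 0)
  rows 56-63 [x1,x2,x3=111]: 01001000  (ones: 2)
Satisfying assignments = 2+2+4+2+0+2+0+2 = 14

14


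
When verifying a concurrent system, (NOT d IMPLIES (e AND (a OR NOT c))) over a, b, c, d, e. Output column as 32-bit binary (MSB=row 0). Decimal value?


Formula: (NOT d IMPLIES (e AND (a OR NOT c))) over a, b, c, d, e (32 rows)
Evaluate each row (bits = a,b,c,d,e, MSB first):
  row 0 [00000]: (NOT 0 IMPLIES (0 AND (0 OR NOT 0))) -> 0
  row 1 [00001]: (NOT 0 IMPLIES (1 AND (0 OR NOT 0))) -> 1
  row 2 [00010]: (NOT 1 IMPLIES (0 AND (0 OR NOT 0))) -> 1
  row 3 [00011]: (NOT 1 IMPLIES (1 AND (0 OR NOT 0))) -> 1
  row 4 [00100]: (NOT 0 IMPLIES (0 AND (0 OR NOT 1))) -> 0
  row 5 [00101]: (NOT 0 IMPLIES (1 AND (0 OR NOT 1))) -> 0
  row 6 [00110]: (NOT 1 IMPLIES (0 AND (0 OR NOT 1))) -> 1
  row 7 [00111]: (NOT 1 IMPLIES (1 AND (0 OR NOT 1))) -> 1
  row 8 [01000]: (NOT 0 IMPLIES (0 AND (0 OR NOT 0))) -> 0
  row 9 [01001]: (NOT 0 IMPLIES (1 AND (0 OR NOT 0))) -> 1
  row 10 [01010]: (NOT 1 IMPLIES (0 AND (0 OR NOT 0))) -> 1
  row 11 [01011]: (NOT 1 IMPLIES (1 AND (0 OR NOT 0))) -> 1
  row 12 [01100]: (NOT 0 IMPLIES (0 AND (0 OR NOT 1))) -> 0
  row 13 [01101]: (NOT 0 IMPLIES (1 AND (0 OR NOT 1))) -> 0
  row 14 [01110]: (NOT 1 IMPLIES (0 AND (0 OR NOT 1))) -> 1
  row 15 [01111]: (NOT 1 IMPLIES (1 AND (0 OR NOT 1))) -> 1
  row 16 [10000]: (NOT 0 IMPLIES (0 AND (1 OR NOT 0))) -> 0
  row 17 [10001]: (NOT 0 IMPLIES (1 AND (1 OR NOT 0))) -> 1
  row 18 [10010]: (NOT 1 IMPLIES (0 AND (1 OR NOT 0))) -> 1
  row 19 [10011]: (NOT 1 IMPLIES (1 AND (1 OR NOT 0))) -> 1
  row 20 [10100]: (NOT 0 IMPLIES (0 AND (1 OR NOT 1))) -> 0
  row 21 [10101]: (NOT 0 IMPLIES (1 AND (1 OR NOT 1))) -> 1
  row 22 [10110]: (NOT 1 IMPLIES (0 AND (1 OR NOT 1))) -> 1
  row 23 [10111]: (NOT 1 IMPLIES (1 AND (1 OR NOT 1))) -> 1
  row 24 [11000]: (NOT 0 IMPLIES (0 AND (1 OR NOT 0))) -> 0
  row 25 [11001]: (NOT 0 IMPLIES (1 AND (1 OR NOT 0))) -> 1
  row 26 [11010]: (NOT 1 IMPLIES (0 AND (1 OR NOT 0))) -> 1
  row 27 [11011]: (NOT 1 IMPLIES (1 AND (1 OR NOT 0))) -> 1
  row 28 [11100]: (NOT 0 IMPLIES (0 AND (1 OR NOT 1))) -> 0
  row 29 [11101]: (NOT 0 IMPLIES (1 AND (1 OR NOT 1))) -> 1
  row 30 [11110]: (NOT 1 IMPLIES (0 AND (1 OR NOT 1))) -> 1
  row 31 [11111]: (NOT 1 IMPLIES (1 AND (1 OR NOT 1))) -> 1
Full result column, 4 rows per line (a,b,c fixed per line; d,e runs 00..11 left to right):
  rows 0-3 [a,b,c=000]: 0111  = hex 7
  rows 4-7 [a,b,c=001]: 0011  = hex 3
  rows 8-11 [a,b,c=010]: 0111  = hex 7
  rows 12-15 [a,b,c=011]: 0011  = hex 3
  rows 16-19 [a,b,c=100]: 0111  = hex 7
  rows 20-23 [a,b,c=101]: 0111  = hex 7
  rows 24-27 [a,b,c=110]: 0111  = hex 7
  rows 28-31 [a,b,c=111]: 0111  = hex 7
Output column (row 0 .. row 31) = 01110011011100110111011101110111
Output column grouped in 4s = 0111 0011 0111 0011 0111 0111 0111 0111 = 0x73737777
Convert to decimal digit by digit (value = value*16 + digit):
  7 -> 7
  7*16 + 3 = 115
  115*16 + 7 = 1847
  1847*16 + 3 = 29555
  29555*16 + 7 = 472887
  472887*16 + 7 = 7566199
  7566199*16 + 7 = 121059191
  121059191*16 + 7 = 1936947063
Decimal = 1936947063

1936947063


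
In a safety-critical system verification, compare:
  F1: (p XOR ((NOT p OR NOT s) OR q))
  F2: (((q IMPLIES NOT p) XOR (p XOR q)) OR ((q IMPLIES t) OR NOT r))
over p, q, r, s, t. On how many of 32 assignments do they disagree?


F1 = (p XOR ((NOT p OR NOT s) OR q))
F2 = (((q IMPLIES NOT p) XOR (p XOR q)) OR ((q IMPLIES t) OR NOT r))
Evaluate both on each of 32 rows (bits = p,q,r,s,t):
  row 0 [00000]: F1=1 F2=1 -> 0
  row 1 [00001]: F1=1 F2=1 -> 0
  row 2 [00010]: F1=1 F2=1 -> 0
  row 3 [00011]: F1=1 F2=1 -> 0
  row 4 [00100]: F1=1 F2=1 -> 0
  row 5 [00101]: F1=1 F2=1 -> 0
  row 6 [00110]: F1=1 F2=1 -> 0
  row 7 [00111]: F1=1 F2=1 -> 0
  row 8 [01000]: F1=1 F2=1 -> 0
  row 9 [01001]: F1=1 F2=1 -> 0
  row 10 [01010]: F1=1 F2=1 -> 0
  row 11 [01011]: F1=1 F2=1 -> 0
  row 12 [01100]: F1=1 F2=0 (differ) -> 1
  row 13 [01101]: F1=1 F2=1 -> 0
  row 14 [01110]: F1=1 F2=0 (differ) -> 1
  row 15 [01111]: F1=1 F2=1 -> 0
  row 16 [10000]: F1=0 F2=1 (differ) -> 1
  row 17 [10001]: F1=0 F2=1 (differ) -> 1
  row 18 [10010]: F1=1 F2=1 -> 0
  row 19 [10011]: F1=1 F2=1 -> 0
  row 20 [10100]: F1=0 F2=1 (differ) -> 1
  row 21 [10101]: F1=0 F2=1 (differ) -> 1
  row 22 [10110]: F1=1 F2=1 -> 0
  row 23 [10111]: F1=1 F2=1 -> 0
  row 24 [11000]: F1=0 F2=1 (differ) -> 1
  row 25 [11001]: F1=0 F2=1 (differ) -> 1
  row 26 [11010]: F1=0 F2=1 (differ) -> 1
  row 27 [11011]: F1=0 F2=1 (differ) -> 1
  row 28 [11100]: F1=0 F2=0 -> 0
  row 29 [11101]: F1=0 F2=1 (differ) -> 1
  row 30 [11110]: F1=0 F2=0 -> 0
  row 31 [11111]: F1=0 F2=1 (differ) -> 1
Full result column, 8 rows per line (p,q fixed per line; r,s,t runs 000..111 left to right):
  rows 0-7 [p,q=00]: 00000000  (ones: 0)
  rows 8-15 [p,q=01]: 00001010  (ones: 2)
  rows 16-23 [p,q=10]: 11001100  (ones: 4)
  rows 24-31 [p,q=11]: 11110101  (ones: 6)
Disagreements = 0+2+4+6 = 12

12


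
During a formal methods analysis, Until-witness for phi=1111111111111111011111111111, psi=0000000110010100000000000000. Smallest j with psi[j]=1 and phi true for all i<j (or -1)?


(phi U psi) at 0: need smallest j with psi[j]=1 and phi[i]=1 for all i in [0,j).
Scan from step 0:
  step 0: phi=1, psi=0 -> continue
  step 1: phi=1, psi=0 -> continue
  step 2: phi=1, psi=0 -> continue
  step 3: phi=1, psi=0 -> continue
  step 7: psi=1 and phi held for [0,7) -> witness found
Witness step = 7

7


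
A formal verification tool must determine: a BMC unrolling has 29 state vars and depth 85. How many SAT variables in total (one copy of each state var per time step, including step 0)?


BMC unrolls to depth k, creating one copy of each state var for steps 0..k.
Step count = 85 + 1 = 86 (steps 0 through 85)
Vars per step = 29
Total = 29 * 86 = 2494

2494


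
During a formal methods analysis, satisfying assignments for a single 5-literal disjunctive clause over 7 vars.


Step 1: Total=2^7=128
Step 2: Unsat when all 5 false: 2^2=4
Step 3: Sat=128-4=124

124


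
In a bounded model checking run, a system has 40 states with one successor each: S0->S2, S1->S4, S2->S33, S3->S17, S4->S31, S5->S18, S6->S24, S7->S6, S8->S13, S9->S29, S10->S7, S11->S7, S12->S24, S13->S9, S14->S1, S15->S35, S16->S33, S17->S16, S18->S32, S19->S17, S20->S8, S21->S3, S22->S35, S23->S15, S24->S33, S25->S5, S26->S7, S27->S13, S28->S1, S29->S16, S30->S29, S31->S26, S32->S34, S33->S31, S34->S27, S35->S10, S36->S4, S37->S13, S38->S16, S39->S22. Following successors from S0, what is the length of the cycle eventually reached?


Trace from S0 until a state repeats:
  S0 -> S2 -> S33 -> S31 -> S26 -> S7 -> S6 -> S24 -> S33
S33 first seen at step 2, revisited at step 8.
Cycle length = 8 - 2 = 6

6


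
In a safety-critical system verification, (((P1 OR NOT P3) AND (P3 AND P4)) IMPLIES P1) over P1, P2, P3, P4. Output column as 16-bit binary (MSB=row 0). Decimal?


Formula: (((P1 OR NOT P3) AND (P3 AND P4)) IMPLIES P1) over P1, P2, P3, P4 (16 rows)
Evaluate each row (bits = P1,P2,P3,P4, MSB first):
  row 0 [0000]: (((0 OR NOT 0) AND (0 AND 0)) IMPLIES 0) -> 1
  row 1 [0001]: (((0 OR NOT 0) AND (0 AND 1)) IMPLIES 0) -> 1
  row 2 [0010]: (((0 OR NOT 1) AND (1 AND 0)) IMPLIES 0) -> 1
  row 3 [0011]: (((0 OR NOT 1) AND (1 AND 1)) IMPLIES 0) -> 1
  row 4 [0100]: (((0 OR NOT 0) AND (0 AND 0)) IMPLIES 0) -> 1
  row 5 [0101]: (((0 OR NOT 0) AND (0 AND 1)) IMPLIES 0) -> 1
  row 6 [0110]: (((0 OR NOT 1) AND (1 AND 0)) IMPLIES 0) -> 1
  row 7 [0111]: (((0 OR NOT 1) AND (1 AND 1)) IMPLIES 0) -> 1
  row 8 [1000]: (((1 OR NOT 0) AND (0 AND 0)) IMPLIES 1) -> 1
  row 9 [1001]: (((1 OR NOT 0) AND (0 AND 1)) IMPLIES 1) -> 1
  row 10 [1010]: (((1 OR NOT 1) AND (1 AND 0)) IMPLIES 1) -> 1
  row 11 [1011]: (((1 OR NOT 1) AND (1 AND 1)) IMPLIES 1) -> 1
  row 12 [1100]: (((1 OR NOT 0) AND (0 AND 0)) IMPLIES 1) -> 1
  row 13 [1101]: (((1 OR NOT 0) AND (0 AND 1)) IMPLIES 1) -> 1
  row 14 [1110]: (((1 OR NOT 1) AND (1 AND 0)) IMPLIES 1) -> 1
  row 15 [1111]: (((1 OR NOT 1) AND (1 AND 1)) IMPLIES 1) -> 1
Full result column, 4 rows per line (P1,P2 fixed per line; P3,P4 runs 00..11 left to right):
  rows 0-3 [P1,P2=00]: 1111  = hex F
  rows 4-7 [P1,P2=01]: 1111  = hex F
  rows 8-11 [P1,P2=10]: 1111  = hex F
  rows 12-15 [P1,P2=11]: 1111  = hex F
Output column (row 0 .. row 15) = 1111111111111111
Output column grouped in 4s = 1111 1111 1111 1111 = 0xFFFF
Convert to decimal digit by digit (value = value*16 + digit):
  F -> 15
  15*16 + 15 (F) = 255
  255*16 + 15 (F) = 4095
  4095*16 + 15 (F) = 65535
Decimal = 65535

65535


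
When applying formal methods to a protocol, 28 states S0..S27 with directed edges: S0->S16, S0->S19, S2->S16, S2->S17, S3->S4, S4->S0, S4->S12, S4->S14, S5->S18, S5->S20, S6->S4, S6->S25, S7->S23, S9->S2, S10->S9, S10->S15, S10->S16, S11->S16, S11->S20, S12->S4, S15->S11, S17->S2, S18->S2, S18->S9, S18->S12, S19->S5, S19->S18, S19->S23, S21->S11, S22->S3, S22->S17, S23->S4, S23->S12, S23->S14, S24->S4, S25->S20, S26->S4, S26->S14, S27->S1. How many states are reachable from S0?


BFS from S0:
  layer 0: {S0}
  layer 1: {S16, S19}
  layer 2: {S5, S18, S23}
  layer 3: {S2, S4, S9, S12, S14, S20}
  layer 4: {S17}
Reachable set: {S0, S2, S4, S5, S9, S12, S14, S16, S17, S18, S19, S20, S23}
Count = 13

13


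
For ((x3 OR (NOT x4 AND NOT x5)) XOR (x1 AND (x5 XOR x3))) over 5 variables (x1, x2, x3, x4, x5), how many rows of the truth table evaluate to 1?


Formula: ((x3 OR (NOT x4 AND NOT x5)) XOR (x1 AND (x5 XOR x3))) over 5 vars (32 rows)
Evaluate each row (x1, x2, x3, x4, x5 as bits, MSB first):
  row 0 [00000]: ((0 OR (NOT 0 AND NOT 0)) XOR (0 AND (0 XOR 0))) -> 1
  row 1 [00001]: ((0 OR (NOT 0 AND NOT 1)) XOR (0 AND (1 XOR 0))) -> 0
  row 2 [00010]: ((0 OR (NOT 1 AND NOT 0)) XOR (0 AND (0 XOR 0))) -> 0
  row 3 [00011]: ((0 OR (NOT 1 AND NOT 1)) XOR (0 AND (1 XOR 0))) -> 0
  row 4 [00100]: ((1 OR (NOT 0 AND NOT 0)) XOR (0 AND (0 XOR 1))) -> 1
  row 5 [00101]: ((1 OR (NOT 0 AND NOT 1)) XOR (0 AND (1 XOR 1))) -> 1
  row 6 [00110]: ((1 OR (NOT 1 AND NOT 0)) XOR (0 AND (0 XOR 1))) -> 1
  row 7 [00111]: ((1 OR (NOT 1 AND NOT 1)) XOR (0 AND (1 XOR 1))) -> 1
  row 8 [01000]: ((0 OR (NOT 0 AND NOT 0)) XOR (0 AND (0 XOR 0))) -> 1
  row 9 [01001]: ((0 OR (NOT 0 AND NOT 1)) XOR (0 AND (1 XOR 0))) -> 0
  row 10 [01010]: ((0 OR (NOT 1 AND NOT 0)) XOR (0 AND (0 XOR 0))) -> 0
  row 11 [01011]: ((0 OR (NOT 1 AND NOT 1)) XOR (0 AND (1 XOR 0))) -> 0
  row 12 [01100]: ((1 OR (NOT 0 AND NOT 0)) XOR (0 AND (0 XOR 1))) -> 1
  row 13 [01101]: ((1 OR (NOT 0 AND NOT 1)) XOR (0 AND (1 XOR 1))) -> 1
  row 14 [01110]: ((1 OR (NOT 1 AND NOT 0)) XOR (0 AND (0 XOR 1))) -> 1
  row 15 [01111]: ((1 OR (NOT 1 AND NOT 1)) XOR (0 AND (1 XOR 1))) -> 1
  row 16 [10000]: ((0 OR (NOT 0 AND NOT 0)) XOR (1 AND (0 XOR 0))) -> 1
  row 17 [10001]: ((0 OR (NOT 0 AND NOT 1)) XOR (1 AND (1 XOR 0))) -> 1
  row 18 [10010]: ((0 OR (NOT 1 AND NOT 0)) XOR (1 AND (0 XOR 0))) -> 0
  row 19 [10011]: ((0 OR (NOT 1 AND NOT 1)) XOR (1 AND (1 XOR 0))) -> 1
  row 20 [10100]: ((1 OR (NOT 0 AND NOT 0)) XOR (1 AND (0 XOR 1))) -> 0
  row 21 [10101]: ((1 OR (NOT 0 AND NOT 1)) XOR (1 AND (1 XOR 1))) -> 1
  row 22 [10110]: ((1 OR (NOT 1 AND NOT 0)) XOR (1 AND (0 XOR 1))) -> 0
  row 23 [10111]: ((1 OR (NOT 1 AND NOT 1)) XOR (1 AND (1 XOR 1))) -> 1
  row 24 [11000]: ((0 OR (NOT 0 AND NOT 0)) XOR (1 AND (0 XOR 0))) -> 1
  row 25 [11001]: ((0 OR (NOT 0 AND NOT 1)) XOR (1 AND (1 XOR 0))) -> 1
  row 26 [11010]: ((0 OR (NOT 1 AND NOT 0)) XOR (1 AND (0 XOR 0))) -> 0
  row 27 [11011]: ((0 OR (NOT 1 AND NOT 1)) XOR (1 AND (1 XOR 0))) -> 1
  row 28 [11100]: ((1 OR (NOT 0 AND NOT 0)) XOR (1 AND (0 XOR 1))) -> 0
  row 29 [11101]: ((1 OR (NOT 0 AND NOT 1)) XOR (1 AND (1 XOR 1))) -> 1
  row 30 [11110]: ((1 OR (NOT 1 AND NOT 0)) XOR (1 AND (0 XOR 1))) -> 0
  row 31 [11111]: ((1 OR (NOT 1 AND NOT 1)) XOR (1 AND (1 XOR 1))) -> 1
Full result column, 8 rows per line (x1,x2 fixed per line; x3,x4,x5 runs 000..111 left to right):
  rows 0-7 [x1,x2=00]: 10001111  (ones: 5)
  rows 8-15 [x1,x2=01]: 10001111  (ones: 5)
  rows 16-23 [x1,x2=10]: 11010101  (ones: 5)
  rows 24-31 [x1,x2=11]: 11010101  (ones: 5)
Count of 1-rows = 5+5+5+5 = 20

20


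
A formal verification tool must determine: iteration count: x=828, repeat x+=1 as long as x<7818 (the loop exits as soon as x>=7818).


Step 1: x goes from 828 toward 7818 by 1; the body runs while x<7818, so iterations = ceil((bound-start)/step)
Step 2: Distance=6990
Step 3: ceil(6990/1)=6990

6990


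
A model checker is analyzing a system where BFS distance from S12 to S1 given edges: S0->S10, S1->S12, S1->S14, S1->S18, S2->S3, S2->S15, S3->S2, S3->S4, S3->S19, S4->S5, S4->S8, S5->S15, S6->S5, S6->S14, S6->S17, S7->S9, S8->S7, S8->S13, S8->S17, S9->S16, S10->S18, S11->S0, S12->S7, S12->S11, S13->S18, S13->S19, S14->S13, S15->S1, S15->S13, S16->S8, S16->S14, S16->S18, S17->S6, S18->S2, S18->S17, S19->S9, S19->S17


BFS layer-by-layer from S12:
  dist 0: {S12}
  dist 1: {S7, S11}
  dist 2: {S0, S9}
  dist 3: {S10, S16}
  dist 4: {S8, S14, S18}
  dist 5: {S2, S13, S17}
  dist 6: {S3, S6, S15, S19}
  dist 7: {S1, S4, S5}
  -> S1 reached at distance 7
Shortest path length = 7

7


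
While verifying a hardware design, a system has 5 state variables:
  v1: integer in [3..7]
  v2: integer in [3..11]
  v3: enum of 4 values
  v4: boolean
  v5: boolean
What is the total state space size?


State space = product of domain sizes of all variables.
Domain sizes:
  v1 (integer in [3..7]): 5
  v2 (integer in [3..11]): 9
  v3 (enum of 4 values): 4
  v4 (boolean): 2
  v5 (boolean): 2
Product = 5 * 9 * 4 * 2 * 2 = 720

720


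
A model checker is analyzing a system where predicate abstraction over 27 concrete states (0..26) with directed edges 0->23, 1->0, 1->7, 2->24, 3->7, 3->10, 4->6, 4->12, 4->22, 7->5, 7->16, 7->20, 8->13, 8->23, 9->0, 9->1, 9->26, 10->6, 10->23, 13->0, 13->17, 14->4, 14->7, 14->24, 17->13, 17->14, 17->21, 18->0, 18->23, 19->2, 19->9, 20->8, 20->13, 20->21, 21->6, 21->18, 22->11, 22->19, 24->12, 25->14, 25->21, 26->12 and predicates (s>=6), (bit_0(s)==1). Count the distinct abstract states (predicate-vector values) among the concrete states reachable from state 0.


BFS from 0:
Concrete reachable: {0, 23}
Abstract via predicates (s>=6), (bit_0(s)==1):
  (0,0) <- {0}
  (1,1) <- {23}
Distinct abstract states = 2

2


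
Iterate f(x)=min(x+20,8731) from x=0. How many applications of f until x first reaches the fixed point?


Step 1: x=0, cap=8731, increment=20
Step 2: x grows by 20 each step until capped at 8731; fixed point is x=8731
Step 3: iterations = ceil(8731/20) = 437

437


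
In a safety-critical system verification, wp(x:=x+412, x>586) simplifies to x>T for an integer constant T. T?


Formula: wp(x:=E, P) = P[E/x] (substitute E for x in postcondition)
Step 1: Postcondition: x>586
Step 2: Substitute x+412 for x: x+412>586
Step 3: Solve for x: x > 586-412 = 174

174


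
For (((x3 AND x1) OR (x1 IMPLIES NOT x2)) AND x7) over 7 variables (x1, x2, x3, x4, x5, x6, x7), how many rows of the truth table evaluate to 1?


Formula: (((x3 AND x1) OR (x1 IMPLIES NOT x2)) AND x7) over 7 vars (128 rows)
Evaluate each row (x1, x2, x3, x4, x5, x6, x7 as bits, MSB first):
  row 0 [0000000]: (((0 AND 0) OR (0 IMPLIES NOT 0)) AND 0) -> 0
  row 1 [0000001]: (((0 AND 0) OR (0 IMPLIES NOT 0)) AND 1) -> 1
  row 2 [0000010]: (((0 AND 0) OR (0 IMPLIES NOT 0)) AND 0) -> 0
  row 3 [0000011]: (((0 AND 0) OR (0 IMPLIES NOT 0)) AND 1) -> 1
  row 4 [0000100]: (((0 AND 0) OR (0 IMPLIES NOT 0)) AND 0) -> 0
  (every remaining row is evaluated the same way; all 128 results are listed next)
Full result column, 8 rows per line (x1,x2,x3,x4 fixed per line; x5,x6,x7 runs 000..111 left to right):
  rows 0-7 [x1,x2,x3,x4=0000]: 01010101  (ones: 4)
  rows 8-15 [x1,x2,x3,x4=0001]: 01010101  (ones: 4)
  rows 16-23 [x1,x2,x3,x4=0010]: 01010101  (ones: 4)
  rows 24-31 [x1,x2,x3,x4=0011]: 01010101  (ones: 4)
  rows 32-39 [x1,x2,x3,x4=0100]: 01010101  (ones: 4)
  rows 40-47 [x1,x2,x3,x4=0101]: 01010101  (ones: 4)
  rows 48-55 [x1,x2,x3,x4=0110]: 01010101  (ones: 4)
  rows 56-63 [x1,x2,x3,x4=0111]: 01010101  (ones: 4)
  rows 64-71 [x1,x2,x3,x4=1000]: 01010101  (ones: 4)
  rows 72-79 [x1,x2,x3,x4=1001]: 01010101  (ones: 4)
  rows 80-87 [x1,x2,x3,x4=1010]: 01010101  (ones: 4)
  rows 88-95 [x1,x2,x3,x4=1011]: 01010101  (ones: 4)
  rows 96-103 [x1,x2,x3,x4=1100]: 00000000  (ones: 0)
  rows 104-111 [x1,x2,x3,x4=1101]: 00000000  (ones: 0)
  rows 112-119 [x1,x2,x3,x4=1110]: 01010101  (ones: 4)
  rows 120-127 [x1,x2,x3,x4=1111]: 01010101  (ones: 4)
Count of 1-rows = 4+4+4+4+4+4+4+4+4+4+4+4+0+0+4+4 = 56

56


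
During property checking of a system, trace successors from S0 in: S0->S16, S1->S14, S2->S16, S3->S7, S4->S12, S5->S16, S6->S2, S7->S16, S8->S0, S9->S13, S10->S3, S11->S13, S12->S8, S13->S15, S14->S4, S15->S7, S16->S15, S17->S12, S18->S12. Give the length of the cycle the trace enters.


Trace from S0 until a state repeats:
  S0 -> S16 -> S15 -> S7 -> S16
S16 first seen at step 1, revisited at step 4.
Cycle length = 4 - 1 = 3

3


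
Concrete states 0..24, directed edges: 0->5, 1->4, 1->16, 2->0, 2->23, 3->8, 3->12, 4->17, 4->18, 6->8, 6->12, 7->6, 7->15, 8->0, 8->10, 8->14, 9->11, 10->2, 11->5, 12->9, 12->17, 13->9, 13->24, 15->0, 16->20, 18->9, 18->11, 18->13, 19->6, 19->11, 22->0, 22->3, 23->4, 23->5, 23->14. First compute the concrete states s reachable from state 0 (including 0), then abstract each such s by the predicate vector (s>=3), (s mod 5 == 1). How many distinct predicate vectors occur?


BFS from 0:
Concrete reachable: {0, 5}
Abstract via predicates (s>=3), (s mod 5 == 1):
  (0,0) <- {0}
  (1,0) <- {5}
Distinct abstract states = 2

2


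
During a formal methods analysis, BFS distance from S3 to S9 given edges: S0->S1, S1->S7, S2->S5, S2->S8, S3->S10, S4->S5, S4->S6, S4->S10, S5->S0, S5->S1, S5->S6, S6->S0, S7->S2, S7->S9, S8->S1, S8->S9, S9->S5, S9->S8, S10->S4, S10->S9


BFS layer-by-layer from S3:
  dist 0: {S3}
  dist 1: {S10}
  dist 2: {S4, S9}
  -> S9 reached at distance 2
Shortest path length = 2

2


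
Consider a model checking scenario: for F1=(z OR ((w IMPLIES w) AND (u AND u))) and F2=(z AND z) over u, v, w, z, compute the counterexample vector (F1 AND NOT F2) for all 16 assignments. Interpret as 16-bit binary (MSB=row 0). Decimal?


F1 = (z OR ((w IMPLIES w) AND (u AND u)))
F2 = (z AND z)
Counterexample to F1=>F2 is where F1=1 and F2=0.
Evaluate each row (bits = u,v,w,z, MSB first):
  row 0 [0000]: F1=0 F2=0 -> F1&~F2 -> 0
  row 1 [0001]: F1=1 F2=1 -> F1&~F2 -> 0
  row 2 [0010]: F1=0 F2=0 -> F1&~F2 -> 0
  row 3 [0011]: F1=1 F2=1 -> F1&~F2 -> 0
  row 4 [0100]: F1=0 F2=0 -> F1&~F2 -> 0
  row 5 [0101]: F1=1 F2=1 -> F1&~F2 -> 0
  row 6 [0110]: F1=0 F2=0 -> F1&~F2 -> 0
  row 7 [0111]: F1=1 F2=1 -> F1&~F2 -> 0
  row 8 [1000]: F1=1 F2=0 -> F1&~F2 -> 1
  row 9 [1001]: F1=1 F2=1 -> F1&~F2 -> 0
  row 10 [1010]: F1=1 F2=0 -> F1&~F2 -> 1
  row 11 [1011]: F1=1 F2=1 -> F1&~F2 -> 0
  row 12 [1100]: F1=1 F2=0 -> F1&~F2 -> 1
  row 13 [1101]: F1=1 F2=1 -> F1&~F2 -> 0
  row 14 [1110]: F1=1 F2=0 -> F1&~F2 -> 1
  row 15 [1111]: F1=1 F2=1 -> F1&~F2 -> 0
Full result column, 4 rows per line (u,v fixed per line; w,z runs 00..11 left to right):
  rows 0-3 [u,v=00]: 0000  = hex 0
  rows 4-7 [u,v=01]: 0000  = hex 0
  rows 8-11 [u,v=10]: 1010  = hex A
  rows 12-15 [u,v=11]: 1010  = hex A
Counterexample vector (row 0 .. row 15) = 0000000010101010
Output column grouped in 4s = 0000 0000 1010 1010 = 0x00AA
Convert to decimal digit by digit (value = value*16 + digit):
  0 -> 0
  0*16 + 0 = 0
  0*16 + 10 (A) = 10
  10*16 + 10 (A) = 170
Decimal = 170

170


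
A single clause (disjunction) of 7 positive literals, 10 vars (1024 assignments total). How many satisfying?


Step 1: Total=2^10=1024
Step 2: Unsat when all 7 false: 2^3=8
Step 3: Sat=1024-8=1016

1016


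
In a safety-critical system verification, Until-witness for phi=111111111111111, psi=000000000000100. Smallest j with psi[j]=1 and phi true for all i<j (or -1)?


(phi U psi) at 0: need smallest j with psi[j]=1 and phi[i]=1 for all i in [0,j).
Scan from step 0:
  step 0: phi=1, psi=0 -> continue
  step 1: phi=1, psi=0 -> continue
  step 2: phi=1, psi=0 -> continue
  step 3: phi=1, psi=0 -> continue
  step 12: psi=1 and phi held for [0,12) -> witness found
Witness step = 12

12


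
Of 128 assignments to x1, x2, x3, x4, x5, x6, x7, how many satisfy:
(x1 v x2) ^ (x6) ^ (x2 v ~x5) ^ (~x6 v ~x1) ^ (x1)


CNF with 5 clauses over 7 vars (128 assignments).
An assignment satisfies CNF iff every clause has >=1 true literal.
Check each row (bits = x1,x2,x3,x4,x5,x6,x7; clause T/F shown):
  row 0 [0000000]: clauses=FFTTF -> 0
  row 1 [0000001]: clauses=FFTTF -> 0
  row 2 [0000010]: clauses=FTTTF -> 0
  row 3 [0000011]: clauses=FTTTF -> 0
  row 4 [0000100]: clauses=FFFTF -> 0
  (every remaining row is evaluated the same way; all 128 results are listed next)
Full result column, 8 rows per line (x1,x2,x3,x4 fixed per line; x5,x6,x7 runs 000..111 left to right):
  rows 0-7 [x1,x2,x3,x4=0000]: 00000000  (ones: 0)
  rows 8-15 [x1,x2,x3,x4=0001]: 00000000  (ones: 0)
  rows 16-23 [x1,x2,x3,x4=0010]: 00000000  (ones: 0)
  rows 24-31 [x1,x2,x3,x4=0011]: 00000000  (ones: 0)
  rows 32-39 [x1,x2,x3,x4=0100]: 00000000  (ones: 0)
  rows 40-47 [x1,x2,x3,x4=0101]: 00000000  (ones: 0)
  rows 48-55 [x1,x2,x3,x4=0110]: 00000000  (ones: 0)
  rows 56-63 [x1,x2,x3,x4=0111]: 00000000  (ones: 0)
  rows 64-71 [x1,x2,x3,x4=1000]: 00000000  (ones: 0)
  rows 72-79 [x1,x2,x3,x4=1001]: 00000000  (ones: 0)
  rows 80-87 [x1,x2,x3,x4=1010]: 00000000  (ones: 0)
  rows 88-95 [x1,x2,x3,x4=1011]: 00000000  (ones: 0)
  rows 96-103 [x1,x2,x3,x4=1100]: 00000000  (ones: 0)
  rows 104-111 [x1,x2,x3,x4=1101]: 00000000  (ones: 0)
  rows 112-119 [x1,x2,x3,x4=1110]: 00000000  (ones: 0)
  rows 120-127 [x1,x2,x3,x4=1111]: 00000000  (ones: 0)
Satisfying assignments = 0+0+0+0+0+0+0+0+0+0+0+0+0+0+0+0 = 0

0


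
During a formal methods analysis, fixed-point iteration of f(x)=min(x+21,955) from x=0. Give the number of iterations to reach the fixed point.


Step 1: x=0, cap=955, increment=21
Step 2: x grows by 21 each step until capped at 955; fixed point is x=955
Step 3: iterations = ceil(955/21) = 46

46


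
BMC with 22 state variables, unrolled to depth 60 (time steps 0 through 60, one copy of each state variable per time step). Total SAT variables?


BMC unrolls to depth k, creating one copy of each state var for steps 0..k.
Step count = 60 + 1 = 61 (steps 0 through 60)
Vars per step = 22
Total = 22 * 61 = 1342

1342


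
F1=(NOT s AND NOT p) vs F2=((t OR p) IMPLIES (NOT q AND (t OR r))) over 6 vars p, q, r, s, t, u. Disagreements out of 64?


F1 = (NOT s AND NOT p)
F2 = ((t OR p) IMPLIES (NOT q AND (t OR r)))
Evaluate both on each of 64 rows (bits = p,q,r,s,t,u):
  row 0 [000000]: F1=1 F2=1 -> 0
  row 1 [000001]: F1=1 F2=1 -> 0
  row 2 [000010]: F1=1 F2=1 -> 0
  row 3 [000011]: F1=1 F2=1 -> 0
  row 4 [000100]: F1=0 F2=1 (differ) -> 1
  (every remaining row is evaluated the same way; all 64 results are listed next)
Full result column, 8 rows per line (p,q,r fixed per line; s,t,u runs 000..111 left to right):
  rows 0-7 [p,q,r=000]: 00001111  (ones: 4)
  rows 8-15 [p,q,r=001]: 00001111  (ones: 4)
  rows 16-23 [p,q,r=010]: 00111100  (ones: 4)
  rows 24-31 [p,q,r=011]: 00111100  (ones: 4)
  rows 32-39 [p,q,r=100]: 00110011  (ones: 4)
  rows 40-47 [p,q,r=101]: 11111111  (ones: 8)
  rows 48-55 [p,q,r=110]: 00000000  (ones: 0)
  rows 56-63 [p,q,r=111]: 00000000  (ones: 0)
Disagreements = 4+4+4+4+4+8+0+0 = 28

28


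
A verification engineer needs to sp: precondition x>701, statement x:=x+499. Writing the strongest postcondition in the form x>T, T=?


Formula: sp(P, x:=E) = exists old_x. (x = E[old_x/x]) AND P[old_x/x] (old_x is the value of x before the assignment; eliminate old_x by solving x = E[old_x/x] for old_x)
Step 1: Precondition P: x>701, i.e. old_x > 701
Step 2: Assignment gives x = old_x + 499, so old_x = x - 499
Step 3: Substitute into P: x - 499 > 701
Step 4: Simplify: x > 701+499 = 1200

1200


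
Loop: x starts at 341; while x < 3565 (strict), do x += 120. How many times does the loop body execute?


Step 1: x goes from 341 toward 3565 by 120; the body runs while x<3565, so iterations = ceil((bound-start)/step)
Step 2: Distance=3224
Step 3: ceil(3224/120)=27

27


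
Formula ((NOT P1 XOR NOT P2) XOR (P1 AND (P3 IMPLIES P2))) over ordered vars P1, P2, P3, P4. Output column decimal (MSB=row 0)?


Formula: ((NOT P1 XOR NOT P2) XOR (P1 AND (P3 IMPLIES P2))) over P1, P2, P3, P4 (16 rows)
Evaluate each row (bits = P1,P2,P3,P4, MSB first):
  row 0 [0000]: ((NOT 0 XOR NOT 0) XOR (0 AND (0 IMPLIES 0))) -> 0
  row 1 [0001]: ((NOT 0 XOR NOT 0) XOR (0 AND (0 IMPLIES 0))) -> 0
  row 2 [0010]: ((NOT 0 XOR NOT 0) XOR (0 AND (1 IMPLIES 0))) -> 0
  row 3 [0011]: ((NOT 0 XOR NOT 0) XOR (0 AND (1 IMPLIES 0))) -> 0
  row 4 [0100]: ((NOT 0 XOR NOT 1) XOR (0 AND (0 IMPLIES 1))) -> 1
  row 5 [0101]: ((NOT 0 XOR NOT 1) XOR (0 AND (0 IMPLIES 1))) -> 1
  row 6 [0110]: ((NOT 0 XOR NOT 1) XOR (0 AND (1 IMPLIES 1))) -> 1
  row 7 [0111]: ((NOT 0 XOR NOT 1) XOR (0 AND (1 IMPLIES 1))) -> 1
  row 8 [1000]: ((NOT 1 XOR NOT 0) XOR (1 AND (0 IMPLIES 0))) -> 0
  row 9 [1001]: ((NOT 1 XOR NOT 0) XOR (1 AND (0 IMPLIES 0))) -> 0
  row 10 [1010]: ((NOT 1 XOR NOT 0) XOR (1 AND (1 IMPLIES 0))) -> 1
  row 11 [1011]: ((NOT 1 XOR NOT 0) XOR (1 AND (1 IMPLIES 0))) -> 1
  row 12 [1100]: ((NOT 1 XOR NOT 1) XOR (1 AND (0 IMPLIES 1))) -> 1
  row 13 [1101]: ((NOT 1 XOR NOT 1) XOR (1 AND (0 IMPLIES 1))) -> 1
  row 14 [1110]: ((NOT 1 XOR NOT 1) XOR (1 AND (1 IMPLIES 1))) -> 1
  row 15 [1111]: ((NOT 1 XOR NOT 1) XOR (1 AND (1 IMPLIES 1))) -> 1
Full result column, 4 rows per line (P1,P2 fixed per line; P3,P4 runs 00..11 left to right):
  rows 0-3 [P1,P2=00]: 0000  = hex 0
  rows 4-7 [P1,P2=01]: 1111  = hex F
  rows 8-11 [P1,P2=10]: 0011  = hex 3
  rows 12-15 [P1,P2=11]: 1111  = hex F
Output column (row 0 .. row 15) = 0000111100111111
Output column grouped in 4s = 0000 1111 0011 1111 = 0x0F3F
Convert to decimal digit by digit (value = value*16 + digit):
  0 -> 0
  0*16 + 15 (F) = 15
  15*16 + 3 = 243
  243*16 + 15 (F) = 3903
Decimal = 3903

3903


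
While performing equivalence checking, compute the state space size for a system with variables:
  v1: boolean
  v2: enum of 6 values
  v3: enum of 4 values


State space = product of domain sizes of all variables.
Domain sizes:
  v1 (boolean): 2
  v2 (enum of 6 values): 6
  v3 (enum of 4 values): 4
Product = 2 * 6 * 4 = 48

48


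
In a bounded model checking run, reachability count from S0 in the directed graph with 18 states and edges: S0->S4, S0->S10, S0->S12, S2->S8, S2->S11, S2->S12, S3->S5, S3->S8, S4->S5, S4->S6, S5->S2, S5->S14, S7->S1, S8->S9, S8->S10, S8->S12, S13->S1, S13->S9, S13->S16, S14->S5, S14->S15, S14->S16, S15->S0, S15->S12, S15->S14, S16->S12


BFS from S0:
  layer 0: {S0}
  layer 1: {S4, S10, S12}
  layer 2: {S5, S6}
  layer 3: {S2, S14}
  layer 4: {S8, S11, S15, S16}
  layer 5: {S9}
Reachable set: {S0, S2, S4, S5, S6, S8, S9, S10, S11, S12, S14, S15, S16}
Count = 13

13


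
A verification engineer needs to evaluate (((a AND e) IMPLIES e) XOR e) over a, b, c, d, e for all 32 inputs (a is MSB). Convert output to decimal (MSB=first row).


Formula: (((a AND e) IMPLIES e) XOR e) over a, b, c, d, e (32 rows)
Evaluate each row (bits = a,b,c,d,e, MSB first):
  row 0 [00000]: (((0 AND 0) IMPLIES 0) XOR 0) -> 1
  row 1 [00001]: (((0 AND 1) IMPLIES 1) XOR 1) -> 0
  row 2 [00010]: (((0 AND 0) IMPLIES 0) XOR 0) -> 1
  row 3 [00011]: (((0 AND 1) IMPLIES 1) XOR 1) -> 0
  row 4 [00100]: (((0 AND 0) IMPLIES 0) XOR 0) -> 1
  row 5 [00101]: (((0 AND 1) IMPLIES 1) XOR 1) -> 0
  row 6 [00110]: (((0 AND 0) IMPLIES 0) XOR 0) -> 1
  row 7 [00111]: (((0 AND 1) IMPLIES 1) XOR 1) -> 0
  row 8 [01000]: (((0 AND 0) IMPLIES 0) XOR 0) -> 1
  row 9 [01001]: (((0 AND 1) IMPLIES 1) XOR 1) -> 0
  row 10 [01010]: (((0 AND 0) IMPLIES 0) XOR 0) -> 1
  row 11 [01011]: (((0 AND 1) IMPLIES 1) XOR 1) -> 0
  row 12 [01100]: (((0 AND 0) IMPLIES 0) XOR 0) -> 1
  row 13 [01101]: (((0 AND 1) IMPLIES 1) XOR 1) -> 0
  row 14 [01110]: (((0 AND 0) IMPLIES 0) XOR 0) -> 1
  row 15 [01111]: (((0 AND 1) IMPLIES 1) XOR 1) -> 0
  row 16 [10000]: (((1 AND 0) IMPLIES 0) XOR 0) -> 1
  row 17 [10001]: (((1 AND 1) IMPLIES 1) XOR 1) -> 0
  row 18 [10010]: (((1 AND 0) IMPLIES 0) XOR 0) -> 1
  row 19 [10011]: (((1 AND 1) IMPLIES 1) XOR 1) -> 0
  row 20 [10100]: (((1 AND 0) IMPLIES 0) XOR 0) -> 1
  row 21 [10101]: (((1 AND 1) IMPLIES 1) XOR 1) -> 0
  row 22 [10110]: (((1 AND 0) IMPLIES 0) XOR 0) -> 1
  row 23 [10111]: (((1 AND 1) IMPLIES 1) XOR 1) -> 0
  row 24 [11000]: (((1 AND 0) IMPLIES 0) XOR 0) -> 1
  row 25 [11001]: (((1 AND 1) IMPLIES 1) XOR 1) -> 0
  row 26 [11010]: (((1 AND 0) IMPLIES 0) XOR 0) -> 1
  row 27 [11011]: (((1 AND 1) IMPLIES 1) XOR 1) -> 0
  row 28 [11100]: (((1 AND 0) IMPLIES 0) XOR 0) -> 1
  row 29 [11101]: (((1 AND 1) IMPLIES 1) XOR 1) -> 0
  row 30 [11110]: (((1 AND 0) IMPLIES 0) XOR 0) -> 1
  row 31 [11111]: (((1 AND 1) IMPLIES 1) XOR 1) -> 0
Full result column, 4 rows per line (a,b,c fixed per line; d,e runs 00..11 left to right):
  rows 0-3 [a,b,c=000]: 1010  = hex A
  rows 4-7 [a,b,c=001]: 1010  = hex A
  rows 8-11 [a,b,c=010]: 1010  = hex A
  rows 12-15 [a,b,c=011]: 1010  = hex A
  rows 16-19 [a,b,c=100]: 1010  = hex A
  rows 20-23 [a,b,c=101]: 1010  = hex A
  rows 24-27 [a,b,c=110]: 1010  = hex A
  rows 28-31 [a,b,c=111]: 1010  = hex A
Output column (row 0 .. row 31) = 10101010101010101010101010101010
Output column grouped in 4s = 1010 1010 1010 1010 1010 1010 1010 1010 = 0xAAAAAAAA
Convert to decimal digit by digit (value = value*16 + digit):
  A -> 10
  10*16 + 10 (A) = 170
  170*16 + 10 (A) = 2730
  2730*16 + 10 (A) = 43690
  43690*16 + 10 (A) = 699050
  699050*16 + 10 (A) = 11184810
  11184810*16 + 10 (A) = 178956970
  178956970*16 + 10 (A) = 2863311530
Decimal = 2863311530

2863311530


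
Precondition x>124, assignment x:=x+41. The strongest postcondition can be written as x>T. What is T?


Formula: sp(P, x:=E) = exists old_x. (x = E[old_x/x]) AND P[old_x/x] (old_x is the value of x before the assignment; eliminate old_x by solving x = E[old_x/x] for old_x)
Step 1: Precondition P: x>124, i.e. old_x > 124
Step 2: Assignment gives x = old_x + 41, so old_x = x - 41
Step 3: Substitute into P: x - 41 > 124
Step 4: Simplify: x > 124+41 = 165

165


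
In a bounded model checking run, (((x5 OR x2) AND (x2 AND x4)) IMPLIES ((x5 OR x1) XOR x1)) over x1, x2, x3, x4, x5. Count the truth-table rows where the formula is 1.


Formula: (((x5 OR x2) AND (x2 AND x4)) IMPLIES ((x5 OR x1) XOR x1)) over 5 vars (32 rows)
Evaluate each row (x1, x2, x3, x4, x5 as bits, MSB first):
  row 0 [00000]: (((0 OR 0) AND (0 AND 0)) IMPLIES ((0 OR 0) XOR 0)) -> 1
  row 1 [00001]: (((1 OR 0) AND (0 AND 0)) IMPLIES ((1 OR 0) XOR 0)) -> 1
  row 2 [00010]: (((0 OR 0) AND (0 AND 1)) IMPLIES ((0 OR 0) XOR 0)) -> 1
  row 3 [00011]: (((1 OR 0) AND (0 AND 1)) IMPLIES ((1 OR 0) XOR 0)) -> 1
  row 4 [00100]: (((0 OR 0) AND (0 AND 0)) IMPLIES ((0 OR 0) XOR 0)) -> 1
  row 5 [00101]: (((1 OR 0) AND (0 AND 0)) IMPLIES ((1 OR 0) XOR 0)) -> 1
  row 6 [00110]: (((0 OR 0) AND (0 AND 1)) IMPLIES ((0 OR 0) XOR 0)) -> 1
  row 7 [00111]: (((1 OR 0) AND (0 AND 1)) IMPLIES ((1 OR 0) XOR 0)) -> 1
  row 8 [01000]: (((0 OR 1) AND (1 AND 0)) IMPLIES ((0 OR 0) XOR 0)) -> 1
  row 9 [01001]: (((1 OR 1) AND (1 AND 0)) IMPLIES ((1 OR 0) XOR 0)) -> 1
  row 10 [01010]: (((0 OR 1) AND (1 AND 1)) IMPLIES ((0 OR 0) XOR 0)) -> 0
  row 11 [01011]: (((1 OR 1) AND (1 AND 1)) IMPLIES ((1 OR 0) XOR 0)) -> 1
  row 12 [01100]: (((0 OR 1) AND (1 AND 0)) IMPLIES ((0 OR 0) XOR 0)) -> 1
  row 13 [01101]: (((1 OR 1) AND (1 AND 0)) IMPLIES ((1 OR 0) XOR 0)) -> 1
  row 14 [01110]: (((0 OR 1) AND (1 AND 1)) IMPLIES ((0 OR 0) XOR 0)) -> 0
  row 15 [01111]: (((1 OR 1) AND (1 AND 1)) IMPLIES ((1 OR 0) XOR 0)) -> 1
  row 16 [10000]: (((0 OR 0) AND (0 AND 0)) IMPLIES ((0 OR 1) XOR 1)) -> 1
  row 17 [10001]: (((1 OR 0) AND (0 AND 0)) IMPLIES ((1 OR 1) XOR 1)) -> 1
  row 18 [10010]: (((0 OR 0) AND (0 AND 1)) IMPLIES ((0 OR 1) XOR 1)) -> 1
  row 19 [10011]: (((1 OR 0) AND (0 AND 1)) IMPLIES ((1 OR 1) XOR 1)) -> 1
  row 20 [10100]: (((0 OR 0) AND (0 AND 0)) IMPLIES ((0 OR 1) XOR 1)) -> 1
  row 21 [10101]: (((1 OR 0) AND (0 AND 0)) IMPLIES ((1 OR 1) XOR 1)) -> 1
  row 22 [10110]: (((0 OR 0) AND (0 AND 1)) IMPLIES ((0 OR 1) XOR 1)) -> 1
  row 23 [10111]: (((1 OR 0) AND (0 AND 1)) IMPLIES ((1 OR 1) XOR 1)) -> 1
  row 24 [11000]: (((0 OR 1) AND (1 AND 0)) IMPLIES ((0 OR 1) XOR 1)) -> 1
  row 25 [11001]: (((1 OR 1) AND (1 AND 0)) IMPLIES ((1 OR 1) XOR 1)) -> 1
  row 26 [11010]: (((0 OR 1) AND (1 AND 1)) IMPLIES ((0 OR 1) XOR 1)) -> 0
  row 27 [11011]: (((1 OR 1) AND (1 AND 1)) IMPLIES ((1 OR 1) XOR 1)) -> 0
  row 28 [11100]: (((0 OR 1) AND (1 AND 0)) IMPLIES ((0 OR 1) XOR 1)) -> 1
  row 29 [11101]: (((1 OR 1) AND (1 AND 0)) IMPLIES ((1 OR 1) XOR 1)) -> 1
  row 30 [11110]: (((0 OR 1) AND (1 AND 1)) IMPLIES ((0 OR 1) XOR 1)) -> 0
  row 31 [11111]: (((1 OR 1) AND (1 AND 1)) IMPLIES ((1 OR 1) XOR 1)) -> 0
Full result column, 8 rows per line (x1,x2 fixed per line; x3,x4,x5 runs 000..111 left to right):
  rows 0-7 [x1,x2=00]: 11111111  (ones: 8)
  rows 8-15 [x1,x2=01]: 11011101  (ones: 6)
  rows 16-23 [x1,x2=10]: 11111111  (ones: 8)
  rows 24-31 [x1,x2=11]: 11001100  (ones: 4)
Count of 1-rows = 8+6+8+4 = 26

26
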